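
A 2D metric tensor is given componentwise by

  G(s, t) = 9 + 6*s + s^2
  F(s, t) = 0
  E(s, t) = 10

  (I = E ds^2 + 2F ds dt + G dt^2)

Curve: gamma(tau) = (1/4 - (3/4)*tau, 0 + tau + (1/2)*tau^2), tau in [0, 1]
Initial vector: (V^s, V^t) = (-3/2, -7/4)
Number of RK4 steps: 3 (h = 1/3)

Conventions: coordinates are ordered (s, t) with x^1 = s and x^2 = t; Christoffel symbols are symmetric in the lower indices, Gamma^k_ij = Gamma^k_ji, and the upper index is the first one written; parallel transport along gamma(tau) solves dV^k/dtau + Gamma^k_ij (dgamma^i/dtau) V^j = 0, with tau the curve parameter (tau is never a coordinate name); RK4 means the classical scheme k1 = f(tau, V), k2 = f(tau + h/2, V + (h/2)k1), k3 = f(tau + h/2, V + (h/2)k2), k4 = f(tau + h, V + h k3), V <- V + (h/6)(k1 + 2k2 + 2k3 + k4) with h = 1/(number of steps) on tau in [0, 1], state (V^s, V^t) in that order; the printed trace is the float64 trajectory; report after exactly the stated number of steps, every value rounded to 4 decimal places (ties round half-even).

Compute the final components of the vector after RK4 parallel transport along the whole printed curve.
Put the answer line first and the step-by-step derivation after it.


Answer: V^s = -2.1559, V^t = -1.1572

gamma'(tau) = (-3/4, 1 + tau); f(tau, V)^k = -Gamma^k_ij(gamma(tau)) gamma'^i(tau) V^j; h = 1/3; intermediate values shown to 6 dp
curve data and Christoffel symbols at the stage parameters:
  tau = 0.000000: gamma = (0.250000, 0.000000), gamma' = (-0.750000, 1.000000); Gamma_sss = 0.000000, Gamma_sst = 0.000000, Gamma_stt = -0.325000, Gamma_tss = 0.000000, Gamma_tst = 0.307692, Gamma_ttt = 0.000000
  tau = 0.166667: gamma = (0.125000, 0.180556), gamma' = (-0.750000, 1.166667); Gamma_sss = 0.000000, Gamma_sst = 0.000000, Gamma_stt = -0.312500, Gamma_tss = 0.000000, Gamma_tst = 0.320000, Gamma_ttt = 0.000000
  tau = 0.333333: gamma = (0.000000, 0.388889), gamma' = (-0.750000, 1.333333); Gamma_sss = 0.000000, Gamma_sst = 0.000000, Gamma_stt = -0.300000, Gamma_tss = 0.000000, Gamma_tst = 0.333333, Gamma_ttt = 0.000000
  tau = 0.500000: gamma = (-0.125000, 0.625000), gamma' = (-0.750000, 1.500000); Gamma_sss = 0.000000, Gamma_sst = 0.000000, Gamma_stt = -0.287500, Gamma_tss = 0.000000, Gamma_tst = 0.347826, Gamma_ttt = 0.000000
  tau = 0.666667: gamma = (-0.250000, 0.888889), gamma' = (-0.750000, 1.666667); Gamma_sss = 0.000000, Gamma_sst = 0.000000, Gamma_stt = -0.275000, Gamma_tss = 0.000000, Gamma_tst = 0.363636, Gamma_ttt = 0.000000
  tau = 0.833333: gamma = (-0.375000, 1.180556), gamma' = (-0.750000, 1.833333); Gamma_sss = 0.000000, Gamma_sst = 0.000000, Gamma_stt = -0.262500, Gamma_tss = 0.000000, Gamma_tst = 0.380952, Gamma_ttt = 0.000000
  tau = 1.000000: gamma = (-0.500000, 1.500000), gamma' = (-0.750000, 2.000000); Gamma_sss = 0.000000, Gamma_sst = 0.000000, Gamma_stt = -0.250000, Gamma_tss = 0.000000, Gamma_tst = 0.400000, Gamma_ttt = 0.000000
step 0: V^s = -1.5000, V^t = -1.7500
step 1: k1 = (-0.568750, 0.057692), k2 = (-0.634515, 0.177697), k3 = (-0.627223, 0.186589), k4 = (-0.675121, 0.337638); V <- V + (h/6)(k1 + 2k2 + 2k3 + k4): V^s = -1.7093, V^t = -1.6876
step 2: k1 = (-0.675024, 0.337797), k2 = (-0.703482, 0.524958), k3 = (-0.690029, 0.535570), k4 = (-0.691642, 0.763782); V <- V + (h/6)(k1 + 2k2 + 2k3 + k4): V^s = -1.9401, V^t = -1.5085
step 3: k1 = (-0.691408, 0.764376), k2 = (-0.664669, 1.040834), k3 = (-0.642494, 1.050886), k4 = (-0.579115, 1.375909); V <- V + (h/6)(k1 + 2k2 + 2k3 + k4): V^s = -2.1559, V^t = -1.1572


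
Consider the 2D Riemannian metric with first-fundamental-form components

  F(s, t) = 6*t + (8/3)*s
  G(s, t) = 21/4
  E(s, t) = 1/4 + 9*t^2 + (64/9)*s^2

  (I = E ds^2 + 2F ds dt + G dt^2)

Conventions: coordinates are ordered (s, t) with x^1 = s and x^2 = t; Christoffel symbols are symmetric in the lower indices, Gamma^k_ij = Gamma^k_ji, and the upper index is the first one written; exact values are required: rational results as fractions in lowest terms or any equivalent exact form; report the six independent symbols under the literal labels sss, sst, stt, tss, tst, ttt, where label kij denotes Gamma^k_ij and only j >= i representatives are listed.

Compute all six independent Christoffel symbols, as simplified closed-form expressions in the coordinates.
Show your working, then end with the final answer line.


E = 1/4 + 9*t^2 + (64/9)*s^2; F = 6*t + (8/3)*s; G = 21/4
Gamma^k_ij = (1/2) g^{kl} (d_i g_jl + d_j g_il - d_l g_ij), with g^inv = (1/(EG-F^2)) [[G, -F], [-F, E]]
first partials: E_s = (128/9)*s, E_t = 18*t, F_s = 8/3, F_t = 6, G_s = 0, G_t = 0
D = EG - F^2 = 21/16 + (45/4)*t^2 - 32*s*t + (272/9)*s^2
expanded: Gamma^s_ss = (G E_s - 2F F_s + F E_t)/(2D), Gamma^s_st = (G E_t - F G_s)/(2D), Gamma^s_tt = (2G F_t - G G_s - F G_t)/(2D), Gamma^t_ss = (2E F_s - E E_t - F E_s)/(2D), Gamma^t_st = (E G_s - F E_t)/(2D), Gamma^t_tt = (E G_t - 2F F_t + F G_s)/(2D); substitute and cancel common factors

Answer: Gamma_sss = (3456*s*t + 4352*s + 7776*t^2 - 2304*t)/(4352*s^2 - 4608*s*t + 1620*t^2 + 189), Gamma_sst = 6804*t/(4352*s^2 - 4608*s*t + 1620*t^2 + 189), Gamma_stt = 4536/(4352*s^2 - 4608*s*t + 1620*t^2 + 189), Gamma_tss = (-9216*s^2*t - 6144*s*t - 11664*t^3 + 3456*t^2 - 324*t + 96)/(4352*s^2 - 4608*s*t + 1620*t^2 + 189), Gamma_tst = (-3456*s*t - 7776*t^2)/(4352*s^2 - 4608*s*t + 1620*t^2 + 189), Gamma_ttt = (-2304*s - 5184*t)/(4352*s^2 - 4608*s*t + 1620*t^2 + 189)


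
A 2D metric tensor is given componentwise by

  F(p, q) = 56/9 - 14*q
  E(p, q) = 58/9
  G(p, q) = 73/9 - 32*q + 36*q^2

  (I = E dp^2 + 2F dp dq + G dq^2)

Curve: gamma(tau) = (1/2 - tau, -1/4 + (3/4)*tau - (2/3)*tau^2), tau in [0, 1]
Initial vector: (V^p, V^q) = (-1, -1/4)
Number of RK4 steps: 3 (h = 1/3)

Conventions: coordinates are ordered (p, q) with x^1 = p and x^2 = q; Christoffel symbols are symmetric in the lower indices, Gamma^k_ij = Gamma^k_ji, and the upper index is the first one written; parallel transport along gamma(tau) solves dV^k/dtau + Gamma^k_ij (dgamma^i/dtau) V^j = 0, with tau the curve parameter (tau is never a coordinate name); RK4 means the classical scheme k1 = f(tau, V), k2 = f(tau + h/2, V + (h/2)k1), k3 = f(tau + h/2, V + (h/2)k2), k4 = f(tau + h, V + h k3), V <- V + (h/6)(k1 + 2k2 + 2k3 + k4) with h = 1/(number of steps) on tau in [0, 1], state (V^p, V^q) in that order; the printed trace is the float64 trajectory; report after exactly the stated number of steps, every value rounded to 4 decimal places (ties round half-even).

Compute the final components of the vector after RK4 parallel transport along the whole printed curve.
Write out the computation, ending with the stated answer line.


gamma'(tau) = (-1, 3/4 - (4/3)*tau); f(tau, V)^k = -Gamma^k_ij(gamma(tau)) gamma'^i(tau) V^j; h = 1/3; intermediate values shown to 6 dp
curve data and Christoffel symbols at the stage parameters:
  tau = 0.000000: gamma = (0.500000, -0.250000), gamma' = (-1.000000, 0.750000); Gamma_ppp = 0.000000, Gamma_ppq = 0.000000, Gamma_pqq = -0.588098, Gamma_qpp = 0.000000, Gamma_qpq = 0.000000, Gamma_qqq = -1.050175
  tau = 0.166667: gamma = (0.333333, -0.143519), gamma' = (-1.000000, 0.527778); Gamma_ppp = 0.000000, Gamma_ppq = 0.000000, Gamma_pqq = -0.741146, Gamma_qpp = 0.000000, Gamma_qpq = 0.000000, Gamma_qqq = -1.120542
  tau = 0.333333: gamma = (0.166667, -0.074074), gamma' = (-1.000000, 0.305556); Gamma_ppp = 0.000000, Gamma_ppq = 0.000000, Gamma_pqq = -0.868300, Gamma_qpp = 0.000000, Gamma_qpq = 0.000000, Gamma_qqq = -1.157734
  tau = 0.500000: gamma = (0.000000, -0.041667), gamma' = (-1.000000, 0.083333); Gamma_ppp = 0.000000, Gamma_ppq = 0.000000, Gamma_pqq = -0.936368, Gamma_qpp = 0.000000, Gamma_qpq = 0.000000, Gamma_qqq = -1.170460
  tau = 0.666667: gamma = (-0.166667, -0.046296), gamma' = (-1.000000, -0.138889); Gamma_ppp = 0.000000, Gamma_ppq = 0.000000, Gamma_pqq = -0.926281, Gamma_qpp = 0.000000, Gamma_qpq = 0.000000, Gamma_qqq = -1.168879
  tau = 0.833333: gamma = (-0.333333, -0.087963), gamma' = (-1.000000, -0.361111); Gamma_ppp = 0.000000, Gamma_ppq = 0.000000, Gamma_pqq = -0.840895, Gamma_qpp = 0.000000, Gamma_qpq = 0.000000, Gamma_qqq = -1.151226
  tau = 1.000000: gamma = (-0.500000, -0.166667), gamma' = (-1.000000, -0.583333); Gamma_ppp = 0.000000, Gamma_ppq = 0.000000, Gamma_pqq = -0.703911, Gamma_qpp = 0.000000, Gamma_qpq = 0.000000, Gamma_qqq = -1.106145
step 0: V^p = -1.0000, V^q = -0.2500
step 1: k1 = (-0.110268, -0.196908), k2 = (-0.110627, -0.167258), k3 = (-0.108694, -0.164335), k4 = (-0.080862, -0.107816); V <- V + (h/6)(k1 + 2k2 + 2k3 + k4): V^p = -1.0350, V^q = -0.3038
step 2: k1 = (-0.080595, -0.107460), k2 = (-0.025101, -0.031376), k3 = (-0.024112, -0.030140), k4 = (0.040373, 0.050947); V <- V + (h/6)(k1 + 2k2 + 2k3 + k4): V^p = -1.0427, V^q = -0.3137
step 3: k1 = (0.040364, 0.050935), k2 = (0.092694, 0.126902), k3 = (0.088849, 0.121639), k4 = (0.112180, 0.176284); V <- V + (h/6)(k1 + 2k2 + 2k3 + k4): V^p = -1.0140, V^q = -0.2735

Answer: V^p = -1.0140, V^q = -0.2735


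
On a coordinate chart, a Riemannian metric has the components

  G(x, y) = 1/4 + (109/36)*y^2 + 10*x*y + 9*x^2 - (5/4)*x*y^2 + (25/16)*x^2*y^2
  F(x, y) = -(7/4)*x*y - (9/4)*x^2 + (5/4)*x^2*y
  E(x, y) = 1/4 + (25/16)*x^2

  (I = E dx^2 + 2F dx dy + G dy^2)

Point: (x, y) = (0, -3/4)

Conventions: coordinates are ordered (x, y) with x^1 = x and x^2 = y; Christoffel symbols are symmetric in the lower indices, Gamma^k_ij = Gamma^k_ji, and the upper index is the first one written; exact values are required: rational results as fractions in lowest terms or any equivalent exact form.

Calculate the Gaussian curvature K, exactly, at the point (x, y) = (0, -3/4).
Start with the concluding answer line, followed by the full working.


Answer: K = -47668/15625

E = 1/4, F = 0, G = 125/64, EG - F^2 = 125/256 at the point
E_x = 0, E_y = 0, F_x = 21/16, F_y = 0, G_x = -525/64, G_y = -109/24
E_yy = 0, F_xy = -7/4, G_xx = 2529/128
Apply the Brioschi formula K = (det M1 - det M2)/(EG - F^2)^2 over the derivative matrices of E, F, G.
M1 = [[-E_yy/2 + F_xy - G_xx/2, E_x/2, F_x - E_y/2], [F_y - G_x/2, E, F], [G_y/2, F, G]] = [[-2977/256, 0, 21/16], [525/128, 1/4, 0], [-109/48, 0, 125/64]]; det M1 = -323293/65536
M2 = [[0, E_y/2, G_x/2], [E_y/2, E, F], [G_x/2, F, G]] = [[0, 0, -525/128], [0, 1/4, 0], [-525/128, 0, 125/64]]; det M2 = -275625/65536
det M1 - det M2 = -11917/16384; K = -11917/16384 / (125/256)^2 = -47668/15625


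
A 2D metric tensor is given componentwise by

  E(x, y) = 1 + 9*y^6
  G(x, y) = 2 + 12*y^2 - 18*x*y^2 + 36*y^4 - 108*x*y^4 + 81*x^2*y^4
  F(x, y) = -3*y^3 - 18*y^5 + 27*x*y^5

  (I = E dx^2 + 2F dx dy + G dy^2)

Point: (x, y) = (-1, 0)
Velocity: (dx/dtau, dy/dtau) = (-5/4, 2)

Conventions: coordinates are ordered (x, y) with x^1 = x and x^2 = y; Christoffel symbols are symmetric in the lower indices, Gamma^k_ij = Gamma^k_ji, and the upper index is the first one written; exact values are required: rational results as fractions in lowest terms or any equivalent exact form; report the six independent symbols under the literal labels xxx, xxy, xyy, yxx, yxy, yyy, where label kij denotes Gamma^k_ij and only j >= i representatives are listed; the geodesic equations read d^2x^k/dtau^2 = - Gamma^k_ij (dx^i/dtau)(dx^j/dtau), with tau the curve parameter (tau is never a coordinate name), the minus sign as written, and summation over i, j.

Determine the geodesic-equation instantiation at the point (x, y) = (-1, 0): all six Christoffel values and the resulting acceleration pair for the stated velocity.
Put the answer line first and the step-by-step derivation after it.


Answer: Gamma_xxx = 0, Gamma_xxy = 0, Gamma_xyy = 0, Gamma_yxx = 0, Gamma_yxy = 0, Gamma_yyy = 0; accelerations (d^2x/dtau^2, d^2y/dtau^2) = (0, 0)

E = 1, F = 0, G = 2 at the point
E_x = 0, E_y = 0, F_x = 0, F_y = 0, G_x = 0, G_y = 0
EG - F^2 = 2;  g^inv = (1/2) * [[2, 0], [0, 1]]
first-kind symbols [ij,l] = (1/2)(d_i g_jl + d_j g_il - d_l g_ij): [xx,x] = E_x/2 = 0, [xx,y] = F_x - E_y/2 = 0, [xy,x] = E_y/2 = 0, [xy,y] = G_x/2 = 0, [yy,x] = F_y - G_x/2 = 0, [yy,y] = G_y/2 = 0
Gamma^x_ij = (G*[ij,x] - F*[ij,y])/(EG - F^2), Gamma^y_ij = (E*[ij,y] - F*[ij,x])/(EG - F^2)
Gamma_xxx = 0, Gamma_xxy = 0, Gamma_xyy = 0, Gamma_yxx = 0, Gamma_yxy = 0, Gamma_yyy = 0
d^2x/dtau^2 = -(Gamma_xxx*(-5/4)^2 + 2*Gamma_xxy*(-5/4)*(2) + Gamma_xyy*(2)^2) = 0
d^2y/dtau^2 = -(Gamma_yxx*(-5/4)^2 + 2*Gamma_yxy*(-5/4)*(2) + Gamma_yyy*(2)^2) = 0


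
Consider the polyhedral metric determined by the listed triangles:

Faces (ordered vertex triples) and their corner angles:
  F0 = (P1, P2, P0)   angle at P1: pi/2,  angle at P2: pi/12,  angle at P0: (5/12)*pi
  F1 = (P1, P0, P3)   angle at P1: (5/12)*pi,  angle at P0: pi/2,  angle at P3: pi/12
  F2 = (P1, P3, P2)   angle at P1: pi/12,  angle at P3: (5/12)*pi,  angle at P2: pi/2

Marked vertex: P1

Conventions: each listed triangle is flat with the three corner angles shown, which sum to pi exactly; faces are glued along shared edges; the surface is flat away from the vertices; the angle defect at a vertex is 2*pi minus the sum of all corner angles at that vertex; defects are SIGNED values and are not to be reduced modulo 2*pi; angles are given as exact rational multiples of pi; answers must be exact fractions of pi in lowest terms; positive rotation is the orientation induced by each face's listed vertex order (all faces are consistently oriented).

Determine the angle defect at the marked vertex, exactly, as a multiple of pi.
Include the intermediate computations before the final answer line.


Sum of corner angles at P1: pi
defect = 2*pi - pi

Answer: defect(P1) = pi


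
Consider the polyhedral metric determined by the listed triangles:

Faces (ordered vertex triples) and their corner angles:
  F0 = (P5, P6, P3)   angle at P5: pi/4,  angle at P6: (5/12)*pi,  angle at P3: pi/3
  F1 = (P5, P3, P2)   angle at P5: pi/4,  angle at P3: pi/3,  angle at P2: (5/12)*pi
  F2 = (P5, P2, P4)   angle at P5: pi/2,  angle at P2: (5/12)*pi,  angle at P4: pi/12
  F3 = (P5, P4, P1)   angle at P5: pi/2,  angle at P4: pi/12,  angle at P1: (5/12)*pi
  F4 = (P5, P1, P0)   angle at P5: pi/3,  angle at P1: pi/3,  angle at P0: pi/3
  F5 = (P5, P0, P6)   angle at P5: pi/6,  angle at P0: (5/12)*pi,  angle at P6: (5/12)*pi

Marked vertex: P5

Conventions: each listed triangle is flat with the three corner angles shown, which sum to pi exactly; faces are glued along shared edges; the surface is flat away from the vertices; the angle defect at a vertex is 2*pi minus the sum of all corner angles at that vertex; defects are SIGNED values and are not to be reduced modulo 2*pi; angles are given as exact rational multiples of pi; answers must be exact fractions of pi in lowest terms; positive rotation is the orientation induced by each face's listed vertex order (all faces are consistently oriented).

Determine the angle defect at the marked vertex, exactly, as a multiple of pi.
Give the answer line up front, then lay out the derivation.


Answer: defect(P5) = 0

Sum of corner angles at P5: 2*pi
defect = 2*pi - 2*pi


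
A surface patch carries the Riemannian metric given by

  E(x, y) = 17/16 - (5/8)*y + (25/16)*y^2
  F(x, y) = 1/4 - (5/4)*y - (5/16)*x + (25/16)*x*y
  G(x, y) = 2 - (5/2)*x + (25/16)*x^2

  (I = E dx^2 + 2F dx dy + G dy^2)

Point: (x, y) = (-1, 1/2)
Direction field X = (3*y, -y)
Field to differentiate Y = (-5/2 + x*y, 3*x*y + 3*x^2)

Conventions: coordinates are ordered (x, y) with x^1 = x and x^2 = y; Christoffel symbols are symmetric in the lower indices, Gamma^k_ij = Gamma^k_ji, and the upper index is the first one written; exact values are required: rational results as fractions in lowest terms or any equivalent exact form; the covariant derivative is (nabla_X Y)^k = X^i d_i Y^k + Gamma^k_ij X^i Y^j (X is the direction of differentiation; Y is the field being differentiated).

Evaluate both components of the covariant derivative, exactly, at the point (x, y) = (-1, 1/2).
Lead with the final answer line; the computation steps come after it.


Answer: (nabla_X Y)^x = 2435/1588, (nabla_X Y)^y = -11037/1588

E = 73/64, F = -27/32, G = 97/16 at the point
E_x = 0, E_y = 15/16, F_x = 15/32, F_y = -45/16, G_x = -45/8, G_y = 0
EG - F^2 = 397/64;  g^inv = (64/397) * [[97/16, 27/32], [27/32, 73/64]]
first-kind symbols [ij,l] = (1/2)(d_i g_jl + d_j g_il - d_l g_ij): [xx,x] = E_x/2 = 0, [xx,y] = F_x - E_y/2 = 0, [xy,x] = E_y/2 = 15/32, [xy,y] = G_x/2 = -45/16, [yy,x] = F_y - G_x/2 = 0, [yy,y] = G_y/2 = 0
Gamma^x_ij = (G*[ij,x] - F*[ij,y])/(EG - F^2), Gamma^y_ij = (E*[ij,y] - F*[ij,x])/(EG - F^2)
Gamma_xxx = 0, Gamma_xxy = 30/397, Gamma_xyy = 0, Gamma_yxx = 0, Gamma_yxy = -180/397, Gamma_yyy = 0
X = (3/2, -1/2), Y = (-3, 3/2) at the point


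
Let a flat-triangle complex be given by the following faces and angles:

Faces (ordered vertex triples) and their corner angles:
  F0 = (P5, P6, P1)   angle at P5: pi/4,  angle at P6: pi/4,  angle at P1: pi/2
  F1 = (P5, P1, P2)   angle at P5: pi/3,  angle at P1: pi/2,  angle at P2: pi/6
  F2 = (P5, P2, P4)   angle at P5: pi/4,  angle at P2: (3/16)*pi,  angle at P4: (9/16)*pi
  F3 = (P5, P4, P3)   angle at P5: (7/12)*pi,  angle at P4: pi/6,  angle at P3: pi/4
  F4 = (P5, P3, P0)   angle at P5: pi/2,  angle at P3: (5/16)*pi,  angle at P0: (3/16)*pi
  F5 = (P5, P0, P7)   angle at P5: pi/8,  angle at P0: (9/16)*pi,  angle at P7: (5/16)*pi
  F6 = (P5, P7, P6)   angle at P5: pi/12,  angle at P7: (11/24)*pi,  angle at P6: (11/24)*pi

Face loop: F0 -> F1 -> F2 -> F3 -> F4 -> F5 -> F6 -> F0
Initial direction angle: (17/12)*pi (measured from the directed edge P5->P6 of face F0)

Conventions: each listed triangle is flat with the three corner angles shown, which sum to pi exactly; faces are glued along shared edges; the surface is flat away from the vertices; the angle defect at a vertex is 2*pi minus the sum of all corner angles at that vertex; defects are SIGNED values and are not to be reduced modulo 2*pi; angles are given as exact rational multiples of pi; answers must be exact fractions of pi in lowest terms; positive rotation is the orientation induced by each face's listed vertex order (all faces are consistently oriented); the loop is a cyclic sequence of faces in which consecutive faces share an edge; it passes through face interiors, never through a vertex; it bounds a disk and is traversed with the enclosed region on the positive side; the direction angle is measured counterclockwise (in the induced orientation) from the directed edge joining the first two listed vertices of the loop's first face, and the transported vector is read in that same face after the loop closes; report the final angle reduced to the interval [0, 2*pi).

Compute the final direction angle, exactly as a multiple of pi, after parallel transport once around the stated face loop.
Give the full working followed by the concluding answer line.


enclosed vertex P5: corner angles sum to (17/8)*pi, defect = 2*pi - (17/8)*pi = -pi/8
the rotation equals the total enclosed defect, so the final angle is initial + defects (mod 2*pi)
final angle = (17/12)*pi - pi/8 = (31/24)*pi (mod 2*pi)

Answer: final direction angle = (31/24)*pi


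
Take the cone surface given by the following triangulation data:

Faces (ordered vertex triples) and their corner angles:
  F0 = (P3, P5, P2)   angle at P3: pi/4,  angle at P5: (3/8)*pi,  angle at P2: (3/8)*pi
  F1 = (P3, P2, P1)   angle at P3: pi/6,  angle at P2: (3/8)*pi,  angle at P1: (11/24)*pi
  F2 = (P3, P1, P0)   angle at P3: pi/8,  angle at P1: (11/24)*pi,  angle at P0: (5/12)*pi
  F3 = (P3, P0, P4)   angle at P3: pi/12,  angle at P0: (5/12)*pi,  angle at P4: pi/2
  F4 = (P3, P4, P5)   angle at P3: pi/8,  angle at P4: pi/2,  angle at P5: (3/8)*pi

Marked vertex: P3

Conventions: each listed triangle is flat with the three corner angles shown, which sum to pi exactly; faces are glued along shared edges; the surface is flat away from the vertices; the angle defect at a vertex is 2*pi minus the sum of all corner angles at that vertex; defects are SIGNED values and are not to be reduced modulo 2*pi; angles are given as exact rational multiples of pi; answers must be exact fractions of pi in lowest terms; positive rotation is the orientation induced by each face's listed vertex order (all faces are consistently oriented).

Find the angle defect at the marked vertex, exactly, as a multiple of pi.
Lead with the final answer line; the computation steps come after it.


Answer: defect(P3) = (5/4)*pi

Sum of corner angles at P3: (3/4)*pi
defect = 2*pi - (3/4)*pi


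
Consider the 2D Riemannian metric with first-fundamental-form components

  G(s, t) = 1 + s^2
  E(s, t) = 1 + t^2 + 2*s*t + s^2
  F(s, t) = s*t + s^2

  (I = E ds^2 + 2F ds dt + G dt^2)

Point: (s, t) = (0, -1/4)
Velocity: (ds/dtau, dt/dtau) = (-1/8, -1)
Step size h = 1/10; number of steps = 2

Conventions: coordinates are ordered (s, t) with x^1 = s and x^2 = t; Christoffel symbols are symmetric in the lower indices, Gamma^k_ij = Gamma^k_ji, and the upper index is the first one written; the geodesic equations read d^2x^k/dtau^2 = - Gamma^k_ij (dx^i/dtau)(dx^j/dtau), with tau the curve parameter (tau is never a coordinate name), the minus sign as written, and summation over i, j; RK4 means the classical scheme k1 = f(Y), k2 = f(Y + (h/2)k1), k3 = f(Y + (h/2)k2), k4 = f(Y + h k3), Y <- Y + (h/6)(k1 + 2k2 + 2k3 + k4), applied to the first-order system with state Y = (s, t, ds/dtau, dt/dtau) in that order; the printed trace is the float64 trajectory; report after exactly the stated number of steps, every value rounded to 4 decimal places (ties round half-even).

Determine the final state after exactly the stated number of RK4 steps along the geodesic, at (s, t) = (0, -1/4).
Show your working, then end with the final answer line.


f(Y) = (ds/dtau, dt/dtau, -Gamma^s_ij Y'^i Y'^j, -Gamma^t_ij Y'^i Y'^j) with the Gammas evaluated at the stage position; h = 0.100000; intermediate values shown to 6 dp
step 0: s = 0.0000, t = -0.2500, ds/dtau = -0.1250, dt/dtau = -1.0000
step 1:
  k1: at (s, t) = (0.000000, -0.250000), (ds/dtau, dt/dtau) = (-0.125000, -1.000000); Gamma_sss = -0.235294, Gamma_sst = -0.235294, Gamma_stt = 0.000000, Gamma_tss = 0.000000, Gamma_tst = 0.000000, Gamma_ttt = 0.000000; k1 = (-0.125000, -1.000000, 0.062500, 0.000000)
  k2: at (s, t) = (-0.006250, -0.300000), (ds/dtau, dt/dtau) = (-0.121875, -1.000000); Gamma_sss = -0.279980, Gamma_sst = -0.279980, Gamma_stt = 0.000000, Gamma_tss = -0.005714, Gamma_tst = -0.005714, Gamma_ttt = 0.000000; k2 = (-0.121875, -1.000000, 0.072404, 0.001478)
  k3: at (s, t) = (-0.006094, -0.300000), (ds/dtau, dt/dtau) = (-0.121380, -0.999926); Gamma_sss = -0.279862, Gamma_sst = -0.279862, Gamma_stt = 0.000000, Gamma_tss = -0.005572, Gamma_tst = -0.005572, Gamma_ttt = 0.000000; k3 = (-0.121380, -0.999926, 0.072057, 0.001435)
  k4: at (s, t) = (-0.012138, -0.349993), (ds/dtau, dt/dtau) = (-0.117794, -0.999857); Gamma_sss = -0.320105, Gamma_sst = -0.320105, Gamma_stt = 0.000000, Gamma_tss = -0.010729, Gamma_tst = -0.010729, Gamma_ttt = 0.000000; k4 = (-0.117794, -0.999857, 0.079844, 0.002676)
  Y <- Y + (h/6)(k1 + 2k2 + 2k3 + k4): s = -0.0122, t = -0.3500, ds/dtau = -0.1178, dt/dtau = -0.9999
step 2:
  k1: at (s, t) = (-0.012155, -0.349995), (ds/dtau, dt/dtau) = (-0.117812, -0.999858); Gamma_sss = -0.320118, Gamma_sst = -0.320118, Gamma_stt = 0.000000, Gamma_tss = -0.010744, Gamma_tst = -0.010744, Gamma_ttt = 0.000000; k1 = (-0.117812, -0.999858, 0.079860, 0.002680)
  k2: at (s, t) = (-0.018046, -0.399988), (ds/dtau, dt/dtau) = (-0.113819, -0.999724); Gamma_sss = -0.355750, Gamma_sst = -0.355750, Gamma_stt = 0.000000, Gamma_tss = -0.015357, Gamma_tst = -0.015357, Gamma_ttt = 0.000000; k2 = (-0.113819, -0.999724, 0.085569, 0.003694)
  k3: at (s, t) = (-0.017846, -0.399981), (ds/dtau, dt/dtau) = (-0.113534, -0.999674); Gamma_sss = -0.355629, Gamma_sst = -0.355629, Gamma_stt = 0.000000, Gamma_tss = -0.015189, Gamma_tst = -0.015189, Gamma_ttt = 0.000000; k3 = (-0.113534, -0.999674, 0.085309, 0.003644)
  k4: at (s, t) = (-0.023508, -0.449963), (ds/dtau, dt/dtau) = (-0.109281, -0.999494); Gamma_sss = -0.386593, Gamma_sst = -0.386593, Gamma_stt = 0.000000, Gamma_tss = -0.019195, Gamma_tst = -0.019195, Gamma_ttt = 0.000000; k4 = (-0.109281, -0.999494, 0.089069, 0.004422)
  Y <- Y + (h/6)(k1 + 2k2 + 2k3 + k4): s = -0.0235, t = -0.4500, ds/dtau = -0.1093, dt/dtau = -0.9995

Answer: s = -0.0235, t = -0.4500, ds/dtau = -0.1093, dt/dtau = -0.9995


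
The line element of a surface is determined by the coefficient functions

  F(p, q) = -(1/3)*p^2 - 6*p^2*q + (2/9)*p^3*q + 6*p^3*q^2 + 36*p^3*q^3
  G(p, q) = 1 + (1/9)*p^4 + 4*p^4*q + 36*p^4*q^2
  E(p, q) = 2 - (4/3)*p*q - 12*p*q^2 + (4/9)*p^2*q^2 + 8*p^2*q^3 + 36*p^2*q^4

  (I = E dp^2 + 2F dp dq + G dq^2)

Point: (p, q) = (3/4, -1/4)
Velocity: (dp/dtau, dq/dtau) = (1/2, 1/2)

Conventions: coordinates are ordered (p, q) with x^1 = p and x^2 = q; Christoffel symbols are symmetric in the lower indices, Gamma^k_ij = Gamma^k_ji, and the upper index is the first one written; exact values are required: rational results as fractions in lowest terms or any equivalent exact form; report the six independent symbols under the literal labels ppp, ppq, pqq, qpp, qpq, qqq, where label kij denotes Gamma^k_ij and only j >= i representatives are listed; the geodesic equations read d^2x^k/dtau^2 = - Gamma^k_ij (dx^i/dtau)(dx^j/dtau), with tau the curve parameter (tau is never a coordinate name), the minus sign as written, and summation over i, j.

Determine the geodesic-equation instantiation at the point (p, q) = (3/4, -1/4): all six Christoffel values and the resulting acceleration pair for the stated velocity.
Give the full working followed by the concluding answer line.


E = 1753/1024, F = 567/1024, G = 1465/1024 at the point
E_p = -45/128, E_q = 189/64, F_p = 343/256, F_q = -435/256, G_p = 147/64, G_q = -567/128
EG - F^2 = 1097/512;  g^inv = (512/1097) * [[1465/1024, -567/1024], [-567/1024, 1753/1024]]
first-kind symbols [ij,l] = (1/2)(d_i g_jl + d_j g_il - d_l g_ij): [pp,p] = E_p/2 = -45/256, [pp,q] = F_p - E_q/2 = -35/256, [pq,p] = E_q/2 = 189/128, [pq,q] = G_p/2 = 147/128, [qq,p] = F_q - G_p/2 = -729/256, [qq,q] = G_q/2 = -567/256
Gamma^p_ij = (G*[ij,p] - F*[ij,q])/(EG - F^2), Gamma^q_ij = (E*[ij,q] - F*[ij,p])/(EG - F^2)
Gamma_ppp = -90/1097, Gamma_ppq = 756/1097, Gamma_pqq = -1458/1097, Gamma_qpp = -70/1097, Gamma_qpq = 588/1097, Gamma_qqq = -1134/1097
d^2p/dtau^2 = -(Gamma_ppp*(1/2)^2 + 2*Gamma_ppq*(1/2)*(1/2) + Gamma_pqq*(1/2)^2) = 9/1097
d^2q/dtau^2 = -(Gamma_qpp*(1/2)^2 + 2*Gamma_qpq*(1/2)*(1/2) + Gamma_qqq*(1/2)^2) = 7/1097

Answer: Gamma_ppp = -90/1097, Gamma_ppq = 756/1097, Gamma_pqq = -1458/1097, Gamma_qpp = -70/1097, Gamma_qpq = 588/1097, Gamma_qqq = -1134/1097; accelerations (d^2p/dtau^2, d^2q/dtau^2) = (9/1097, 7/1097)


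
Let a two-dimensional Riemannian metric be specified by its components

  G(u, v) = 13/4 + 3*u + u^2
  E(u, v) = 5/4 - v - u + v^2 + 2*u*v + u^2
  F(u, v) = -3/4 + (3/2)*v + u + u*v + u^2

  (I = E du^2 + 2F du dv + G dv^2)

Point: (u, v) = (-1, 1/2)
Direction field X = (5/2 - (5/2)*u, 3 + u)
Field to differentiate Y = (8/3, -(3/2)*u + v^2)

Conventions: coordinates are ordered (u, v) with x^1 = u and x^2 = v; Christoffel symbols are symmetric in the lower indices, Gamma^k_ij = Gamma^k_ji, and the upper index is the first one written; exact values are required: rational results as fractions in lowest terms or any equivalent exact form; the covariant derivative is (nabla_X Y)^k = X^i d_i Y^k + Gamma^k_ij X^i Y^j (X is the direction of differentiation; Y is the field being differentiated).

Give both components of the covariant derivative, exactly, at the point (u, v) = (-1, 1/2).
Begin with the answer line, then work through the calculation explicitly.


Answer: (nabla_X Y)^u = -329/27, (nabla_X Y)^v = 16/27

E = 2, F = -1/2, G = 5/4 at the point
E_u = -2, E_v = -2, F_u = -1/2, F_v = 1/2, G_u = 1, G_v = 0
EG - F^2 = 9/4;  g^inv = (4/9) * [[5/4, 1/2], [1/2, 2]]
first-kind symbols [ij,l] = (1/2)(d_i g_jl + d_j g_il - d_l g_ij): [uu,u] = E_u/2 = -1, [uu,v] = F_u - E_v/2 = 1/2, [uv,u] = E_v/2 = -1, [uv,v] = G_u/2 = 1/2, [vv,u] = F_v - G_u/2 = 0, [vv,v] = G_v/2 = 0
Gamma^u_ij = (G*[ij,u] - F*[ij,v])/(EG - F^2), Gamma^v_ij = (E*[ij,v] - F*[ij,u])/(EG - F^2)
Gamma_uuu = -4/9, Gamma_uuv = -4/9, Gamma_uvv = 0, Gamma_vuu = 2/9, Gamma_vuv = 2/9, Gamma_vvv = 0
X = (5, 2), Y = (8/3, 7/4) at the point


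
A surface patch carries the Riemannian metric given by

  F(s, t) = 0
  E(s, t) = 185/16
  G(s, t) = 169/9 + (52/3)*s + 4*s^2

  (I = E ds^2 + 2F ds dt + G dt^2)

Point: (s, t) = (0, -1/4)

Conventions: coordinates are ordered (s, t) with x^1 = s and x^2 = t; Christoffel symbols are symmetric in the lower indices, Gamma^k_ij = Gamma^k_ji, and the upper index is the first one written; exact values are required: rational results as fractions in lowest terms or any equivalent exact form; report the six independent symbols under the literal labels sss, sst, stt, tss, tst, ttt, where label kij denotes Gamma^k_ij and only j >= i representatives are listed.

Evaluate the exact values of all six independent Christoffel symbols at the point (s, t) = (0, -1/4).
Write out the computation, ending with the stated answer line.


E = 185/16, F = 0, G = 169/9 at the point
E_s = 0, E_t = 0, F_s = 0, F_t = 0, G_s = 52/3, G_t = 0
EG - F^2 = 31265/144;  g^inv = (144/31265) * [[169/9, 0], [0, 185/16]]
first-kind symbols [ij,l] = (1/2)(d_i g_jl + d_j g_il - d_l g_ij): [ss,s] = E_s/2 = 0, [ss,t] = F_s - E_t/2 = 0, [st,s] = E_t/2 = 0, [st,t] = G_s/2 = 26/3, [tt,s] = F_t - G_s/2 = -26/3, [tt,t] = G_t/2 = 0
Gamma^s_ij = (G*[ij,s] - F*[ij,t])/(EG - F^2), Gamma^t_ij = (E*[ij,t] - F*[ij,s])/(EG - F^2)

Answer: Gamma_sss = 0, Gamma_sst = 0, Gamma_stt = -416/555, Gamma_tss = 0, Gamma_tst = 6/13, Gamma_ttt = 0


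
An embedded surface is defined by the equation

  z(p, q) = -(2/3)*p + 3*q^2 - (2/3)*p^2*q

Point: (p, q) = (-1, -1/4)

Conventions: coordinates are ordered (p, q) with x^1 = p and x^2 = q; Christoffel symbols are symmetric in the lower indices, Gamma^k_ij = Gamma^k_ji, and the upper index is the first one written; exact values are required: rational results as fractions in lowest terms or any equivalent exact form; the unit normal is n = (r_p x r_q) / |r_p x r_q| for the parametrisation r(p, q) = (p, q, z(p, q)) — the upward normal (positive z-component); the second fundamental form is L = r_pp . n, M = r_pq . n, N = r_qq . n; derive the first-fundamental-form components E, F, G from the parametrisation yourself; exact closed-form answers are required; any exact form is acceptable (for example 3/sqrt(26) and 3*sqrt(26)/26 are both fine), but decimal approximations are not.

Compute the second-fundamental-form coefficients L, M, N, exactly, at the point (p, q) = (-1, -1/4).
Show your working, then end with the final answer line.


z_p = -1, z_q = -13/6, z_pp = 1/3, z_pq = 4/3, z_qq = 6
E = 2, F = 13/6, G = 205/36; answer radicand W^2 = 241/36
unnormalised second-form numerators: l = 1/3, m = 4/3, n = 6; L = l/sqrt(241/36), and similarly M = m/sqrt(W^2), N = n/sqrt(W^2)

Answer: L = 2*sqrt(241)/241, M = 8*sqrt(241)/241, N = 36*sqrt(241)/241


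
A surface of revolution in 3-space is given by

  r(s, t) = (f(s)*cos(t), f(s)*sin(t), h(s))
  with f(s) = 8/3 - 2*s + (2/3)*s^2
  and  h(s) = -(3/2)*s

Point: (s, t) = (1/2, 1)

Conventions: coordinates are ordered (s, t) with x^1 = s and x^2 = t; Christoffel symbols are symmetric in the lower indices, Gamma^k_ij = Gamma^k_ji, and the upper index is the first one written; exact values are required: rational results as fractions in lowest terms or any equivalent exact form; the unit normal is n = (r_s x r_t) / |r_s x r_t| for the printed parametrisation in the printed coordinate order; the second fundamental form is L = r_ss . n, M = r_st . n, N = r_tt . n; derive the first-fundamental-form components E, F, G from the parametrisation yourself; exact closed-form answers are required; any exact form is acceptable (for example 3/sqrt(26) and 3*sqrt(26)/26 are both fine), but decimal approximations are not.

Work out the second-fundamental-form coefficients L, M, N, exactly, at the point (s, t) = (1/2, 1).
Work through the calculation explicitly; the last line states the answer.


f = 11/6, f' = -4/3, f'' = 4/3, h' = -3/2, h'' = 0
E = 145/36, F = 0, G = 121/36; answer radicand W^2 = 145/36
unnormalised second-form numerators: l = 2, m = 0, n = -11/4; L = l/sqrt(145/36), and similarly M = m/sqrt(W^2), N = n/sqrt(W^2)

Answer: L = 12*sqrt(145)/145, M = 0, N = -33*sqrt(145)/290


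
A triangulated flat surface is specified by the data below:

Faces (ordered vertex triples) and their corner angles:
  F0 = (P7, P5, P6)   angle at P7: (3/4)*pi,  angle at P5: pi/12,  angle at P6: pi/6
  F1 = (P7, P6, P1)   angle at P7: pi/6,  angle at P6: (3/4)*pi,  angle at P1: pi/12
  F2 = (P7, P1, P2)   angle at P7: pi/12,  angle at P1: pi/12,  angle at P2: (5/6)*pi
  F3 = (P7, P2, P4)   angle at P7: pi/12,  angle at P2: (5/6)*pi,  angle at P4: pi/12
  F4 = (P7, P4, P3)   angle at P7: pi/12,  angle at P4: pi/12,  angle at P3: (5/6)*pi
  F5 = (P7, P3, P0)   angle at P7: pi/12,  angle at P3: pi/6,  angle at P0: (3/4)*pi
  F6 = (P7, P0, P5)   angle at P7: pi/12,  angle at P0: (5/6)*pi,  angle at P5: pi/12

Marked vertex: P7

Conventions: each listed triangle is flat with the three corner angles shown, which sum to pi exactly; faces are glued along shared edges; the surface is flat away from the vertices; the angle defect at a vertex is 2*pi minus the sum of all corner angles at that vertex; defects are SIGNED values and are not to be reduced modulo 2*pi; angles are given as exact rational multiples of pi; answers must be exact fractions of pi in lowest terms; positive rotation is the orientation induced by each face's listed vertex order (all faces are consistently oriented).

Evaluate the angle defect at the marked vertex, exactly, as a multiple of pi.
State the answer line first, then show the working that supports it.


Answer: defect(P7) = (2/3)*pi

Sum of corner angles at P7: (4/3)*pi
defect = 2*pi - (4/3)*pi


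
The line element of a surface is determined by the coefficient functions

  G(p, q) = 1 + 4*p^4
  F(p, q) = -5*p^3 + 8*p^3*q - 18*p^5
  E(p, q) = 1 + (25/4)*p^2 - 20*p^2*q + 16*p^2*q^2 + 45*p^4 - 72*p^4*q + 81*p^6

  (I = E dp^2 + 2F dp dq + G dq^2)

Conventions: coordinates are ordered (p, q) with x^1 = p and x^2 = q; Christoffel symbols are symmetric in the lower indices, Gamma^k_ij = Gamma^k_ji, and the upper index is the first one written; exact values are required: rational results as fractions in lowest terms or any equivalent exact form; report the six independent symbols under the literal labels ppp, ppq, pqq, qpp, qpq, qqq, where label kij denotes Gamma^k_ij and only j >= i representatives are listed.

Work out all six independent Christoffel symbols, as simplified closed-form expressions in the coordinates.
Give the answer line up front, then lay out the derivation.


Answer: Gamma_ppp = (972*p^5 - 576*p^3*q + 360*p^3 + 64*p*q^2 - 80*p*q + 25*p)/(324*p^6 - 288*p^4*q + 196*p^4 + 64*p^2*q^2 - 80*p^2*q + 25*p^2 + 4), Gamma_ppq = (-144*p^4 + 64*p^2*q - 40*p^2)/(324*p^6 - 288*p^4*q + 196*p^4 + 64*p^2*q^2 - 80*p^2*q + 25*p^2 + 4), Gamma_pqq = 0, Gamma_qpp = (-216*p^4 + 32*p^2*q - 20*p^2)/(324*p^6 - 288*p^4*q + 196*p^4 + 64*p^2*q^2 - 80*p^2*q + 25*p^2 + 4), Gamma_qpq = 32*p^3/(324*p^6 - 288*p^4*q + 196*p^4 + 64*p^2*q^2 - 80*p^2*q + 25*p^2 + 4), Gamma_qqq = 0

E = 1 + (25/4)*p^2 - 20*p^2*q + 16*p^2*q^2 + 45*p^4 - 72*p^4*q + 81*p^6; F = -5*p^3 + 8*p^3*q - 18*p^5; G = 1 + 4*p^4
Gamma^k_ij = (1/2) g^{kl} (d_i g_jl + d_j g_il - d_l g_ij), with g^inv = (1/(EG-F^2)) [[G, -F], [-F, E]]
first partials: E_p = (25/2)*p - 40*p*q + 32*p*q^2 + 180*p^3 - 288*p^3*q + 486*p^5, E_q = -20*p^2 + 32*p^2*q - 72*p^4, F_p = -15*p^2 + 24*p^2*q - 90*p^4, F_q = 8*p^3, G_p = 16*p^3, G_q = 0
D = EG - F^2 = 1 + (25/4)*p^2 - 20*p^2*q + 16*p^2*q^2 + 49*p^4 - 72*p^4*q + 81*p^6
expanded: Gamma^p_pp = (G E_p - 2F F_p + F E_q)/(2D), Gamma^p_pq = (G E_q - F G_p)/(2D), Gamma^p_qq = (2G F_q - G G_p - F G_q)/(2D), Gamma^q_pp = (2E F_p - E E_q - F E_p)/(2D), Gamma^q_pq = (E G_p - F E_q)/(2D), Gamma^q_qq = (E G_q - 2F F_q + F G_p)/(2D); substitute and cancel common factors


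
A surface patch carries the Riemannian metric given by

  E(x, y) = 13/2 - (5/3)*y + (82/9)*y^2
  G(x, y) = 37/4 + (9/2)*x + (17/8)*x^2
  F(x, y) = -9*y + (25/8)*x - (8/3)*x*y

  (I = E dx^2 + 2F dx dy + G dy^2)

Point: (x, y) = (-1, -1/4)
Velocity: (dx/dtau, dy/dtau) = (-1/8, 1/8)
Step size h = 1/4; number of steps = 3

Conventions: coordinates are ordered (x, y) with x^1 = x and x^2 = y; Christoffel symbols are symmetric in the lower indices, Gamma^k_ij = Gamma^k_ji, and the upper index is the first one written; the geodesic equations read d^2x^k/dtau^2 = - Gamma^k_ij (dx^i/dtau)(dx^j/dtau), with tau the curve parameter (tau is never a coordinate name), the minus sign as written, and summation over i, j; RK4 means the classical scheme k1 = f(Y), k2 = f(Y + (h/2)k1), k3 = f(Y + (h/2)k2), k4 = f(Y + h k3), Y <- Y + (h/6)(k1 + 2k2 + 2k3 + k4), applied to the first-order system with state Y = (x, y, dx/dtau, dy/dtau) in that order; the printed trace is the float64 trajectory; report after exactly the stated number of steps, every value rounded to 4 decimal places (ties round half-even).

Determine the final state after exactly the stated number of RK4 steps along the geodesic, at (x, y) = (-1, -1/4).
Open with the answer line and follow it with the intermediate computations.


Answer: x = -1.0946, y = -0.1606, dx/dtau = -0.1275, dy/dtau = 0.1133

f(Y) = (dx/dtau, dy/dtau, -Gamma^x_ij Y'^i Y'^j, -Gamma^y_ij Y'^i Y'^j) with the Gammas evaluated at the stage position; h = 0.250000; intermediate values shown to 6 dp
step 0: x = -1.0000, y = -0.2500, dx/dtau = -0.1250, dy/dtau = 0.1250
step 1:
  k1: at (x, y) = (-1.000000, -0.250000), (dx/dtau, dy/dtau) = (-0.125000, 0.125000); Gamma_xxx = 0.216780, Gamma_xxy = -0.431780, Gamma_xyy = -0.904477, Gamma_yxx = 1.052652, Gamma_yxy = -0.078641, Gamma_yyy = -0.202822; k1 = (-0.125000, 0.125000, -0.002748, -0.015736)
  k2: at (x, y) = (-1.015625, -0.234375), (dx/dtau, dy/dtau) = (-0.125343, 0.123033); Gamma_xxx = 0.238335, Gamma_xxy = -0.422619, Gamma_xyy = -0.915726, Gamma_yxx = 1.036690, Gamma_yxy = -0.091147, Gamma_yyy = -0.226442; k2 = (-0.125343, 0.123033, -0.002918, -0.015671)
  k3: at (x, y) = (-1.015668, -0.234621), (dx/dtau, dy/dtau) = (-0.125365, 0.123041); Gamma_xxx = 0.238171, Gamma_xxy = -0.422817, Gamma_xyy = -0.915415, Gamma_yxx = 1.037024, Gamma_yxy = -0.091124, Gamma_yyy = -0.226180; k3 = (-0.125365, 0.123041, -0.002928, -0.015685)
  k4: at (x, y) = (-1.031341, -0.219240), (dx/dtau, dy/dtau) = (-0.125732, 0.121079); Gamma_xxx = 0.259285, Gamma_xxy = -0.413765, Gamma_xyy = -0.927177, Gamma_yxx = 1.022073, Gamma_yxy = -0.103097, Gamma_yyy = -0.250074; k4 = (-0.125732, 0.121079, -0.003104, -0.015630)
  Y <- Y + (h/6)(k1 + 2k2 + 2k3 + k4): x = -1.0313, y = -0.2192, dx/dtau = -0.1257, dy/dtau = 0.1211
step 2:
  k1: at (x, y) = (-1.031340, -0.219241), (dx/dtau, dy/dtau) = (-0.125731, 0.121080); Gamma_xxx = 0.259283, Gamma_xxy = -0.413765, Gamma_xyy = -0.927176, Gamma_yxx = 1.022074, Gamma_yxy = -0.103096, Gamma_yyy = -0.250073; k1 = (-0.125731, 0.121080, -0.003104, -0.015630)
  k2: at (x, y) = (-1.047056, -0.204106), (dx/dtau, dy/dtau) = (-0.126119, 0.119126); Gamma_xxx = 0.279959, Gamma_xxy = -0.404808, Gamma_xyy = -0.939474, Gamma_yxx = 1.008098, Gamma_yxy = -0.114537, Gamma_yyy = -0.274266; k2 = (-0.126119, 0.119126, -0.003285, -0.015584)
  k3: at (x, y) = (-1.047104, -0.204350), (dx/dtau, dy/dtau) = (-0.126142, 0.119132); Gamma_xxx = 0.279810, Gamma_xxy = -0.405021, Gamma_xyy = -0.939143, Gamma_yxx = 1.008419, Gamma_yxy = -0.114535, Gamma_yyy = -0.273986; k3 = (-0.126142, 0.119132, -0.003296, -0.015599)
  k4: at (x, y) = (-1.062875, -0.189458), (dx/dtau, dy/dtau) = (-0.126555, 0.117180); Gamma_xxx = 0.300076, Gamma_xxy = -0.396158, Gamma_xyy = -0.951982, Gamma_yxx = 0.995371, Gamma_yxy = -0.125469, Gamma_yyy = -0.298493; k4 = (-0.126555, 0.117180, -0.003484, -0.015565)
  Y <- Y + (h/6)(k1 + 2k2 + 2k3 + k4): x = -1.0629, y = -0.1895, dx/dtau = -0.1266, dy/dtau = 0.1172
step 3:
  k1: at (x, y) = (-1.062873, -0.189458), (dx/dtau, dy/dtau) = (-0.126554, 0.117182); Gamma_xxx = 0.300075, Gamma_xxy = -0.396159, Gamma_xyy = -0.951982, Gamma_yxx = 0.995371, Gamma_yxy = -0.125467, Gamma_yyy = -0.298491; k1 = (-0.126554, 0.117182, -0.003484, -0.015564)
  k2: at (x, y) = (-1.078692, -0.174810), (dx/dtau, dy/dtau) = (-0.126989, 0.115236); Gamma_xxx = 0.319933, Gamma_xxy = -0.387376, Gamma_xyy = -0.965391, Gamma_yxx = 0.983216, Gamma_yxy = -0.135891, Gamma_yyy = -0.323339; k2 = (-0.126989, 0.115236, -0.003677, -0.015539)
  k3: at (x, y) = (-1.078747, -0.175054), (dx/dtau, dy/dtau) = (-0.127014, 0.115239); Gamma_xxx = 0.319801, Gamma_xxy = -0.387607, Gamma_xyy = -0.965036, Gamma_yxx = 0.983528, Gamma_yxy = -0.135912, Gamma_yyy = -0.323038; k3 = (-0.127014, 0.115239, -0.003690, -0.015555)
  k4: at (x, y) = (-1.094627, -0.160648), (dx/dtau, dy/dtau) = (-0.127477, 0.113293); Gamma_xxx = 0.339279, Gamma_xxy = -0.378909, Gamma_xyy = -0.979017, Gamma_yxx = 0.972225, Gamma_yxy = -0.145852, Gamma_yyy = -0.348238; k4 = (-0.127477, 0.113293, -0.003892, -0.015542)
  Y <- Y + (h/6)(k1 + 2k2 + 2k3 + k4): x = -1.0946, y = -0.1606, dx/dtau = -0.1275, dy/dtau = 0.1133
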